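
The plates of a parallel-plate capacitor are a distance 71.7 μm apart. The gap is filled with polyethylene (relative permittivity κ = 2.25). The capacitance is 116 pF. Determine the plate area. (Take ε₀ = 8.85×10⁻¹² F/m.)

418 mm²

A = Cd/(κε₀) = 1.16×10⁻¹⁰ × 7.17×10⁻⁵ / (2.25 × 8.85×10⁻¹²) = 4.18×10⁻⁴ m².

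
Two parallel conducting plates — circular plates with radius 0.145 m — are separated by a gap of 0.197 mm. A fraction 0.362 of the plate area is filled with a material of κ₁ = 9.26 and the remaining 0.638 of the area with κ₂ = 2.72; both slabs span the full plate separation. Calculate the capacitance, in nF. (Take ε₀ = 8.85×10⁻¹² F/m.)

A = π(0.145 m)² = 6.61×10⁻² m².
Side-by-side slabs ⇒ two capacitors in parallel, each spanning the full gap.
C₁ = κ₁ε₀A₁/d = 9.26 × 8.85×10⁻¹² × 2.39×10⁻² / 1.97×10⁻⁴ = 9.95×10⁻⁹ F.
C₂ = κ₂ε₀A₂/d = 2.72 × 8.85×10⁻¹² × 4.21×10⁻² / 1.97×10⁻⁴ = 5.15×10⁻⁹ F.
C = C₁ + C₂ = 1.51×10⁻⁸ F.

C ≈ 15.1 nF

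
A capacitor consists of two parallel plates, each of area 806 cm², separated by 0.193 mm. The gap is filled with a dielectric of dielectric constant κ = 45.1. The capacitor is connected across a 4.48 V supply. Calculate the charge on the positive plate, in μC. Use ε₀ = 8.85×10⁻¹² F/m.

A = 806 cm² = 8.06×10⁻² m².
C = κε₀A/d = 45.1 × 8.85×10⁻¹² × 8.06×10⁻² / 1.93×10⁻⁴ = 1.67×10⁻⁷ F.
Q = CV = 1.67×10⁻⁷ × 4.48 = 7.47×10⁻⁷ C.

Q ≈ 0.747 μC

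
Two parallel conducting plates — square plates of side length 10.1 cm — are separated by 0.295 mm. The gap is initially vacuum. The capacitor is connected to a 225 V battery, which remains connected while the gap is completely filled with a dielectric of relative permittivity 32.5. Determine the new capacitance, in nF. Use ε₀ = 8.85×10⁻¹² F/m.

A = (10.1 cm)² = 1.02×10⁻² m².
Initially C₁ = ε₀A/d = 8.85×10⁻¹² × 1.02×10⁻² / 2.95×10⁻⁴ = 3.06×10⁻¹⁰ F.
C = κε₀A/d scales with κ, so C₂/C₁ = κ = 32.5.
C₂ = 32.5 × 3.06×10⁻¹⁰ = 9.95×10⁻⁹ F.

9.95 nF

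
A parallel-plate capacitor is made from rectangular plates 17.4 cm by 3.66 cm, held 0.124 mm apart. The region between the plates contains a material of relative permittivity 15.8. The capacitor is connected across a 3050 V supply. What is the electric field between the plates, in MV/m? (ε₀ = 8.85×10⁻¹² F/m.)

24.6 MV/m

E = V/d = 3050 / 1.24×10⁻⁴ = 2.46×10⁷ V/m.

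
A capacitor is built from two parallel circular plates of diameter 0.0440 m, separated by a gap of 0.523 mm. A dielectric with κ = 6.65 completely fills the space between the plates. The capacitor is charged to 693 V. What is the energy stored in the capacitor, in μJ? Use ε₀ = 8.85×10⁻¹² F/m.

A = π(0.0440/2 m)² = 1.52×10⁻³ m².
C = κε₀A/d = 6.65 × 8.85×10⁻¹² × 1.52×10⁻³ / 5.23×10⁻⁴ = 1.71×10⁻¹⁰ F.
U = ½CV² = ½ × 1.71×10⁻¹⁰ × (693)² = 4.11×10⁻⁵ J.

41.1 μJ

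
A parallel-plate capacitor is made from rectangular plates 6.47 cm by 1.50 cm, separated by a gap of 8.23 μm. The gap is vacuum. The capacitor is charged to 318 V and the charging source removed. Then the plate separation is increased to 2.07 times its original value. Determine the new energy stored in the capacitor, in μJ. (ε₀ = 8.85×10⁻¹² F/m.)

A = 6.47 × 1.50 cm² = 9.71×10⁻⁴ m².
Initially C₁ = ε₀A/d = 8.85×10⁻¹² × 9.71×10⁻⁴ / 8.23×10⁻⁶ = 1.04×10⁻⁹ F.
U₁ = 5.28×10⁻⁵ J.
Isolated ⇒ Q is held fixed. C₂ = 0.483 C₁ and U = Q²/(2C), so U₂/U₁ = C₁/C₂ = 2.07.
U₂ = 2.07 × 5.28×10⁻⁵ = 1.09×10⁻⁴ J.

109 μJ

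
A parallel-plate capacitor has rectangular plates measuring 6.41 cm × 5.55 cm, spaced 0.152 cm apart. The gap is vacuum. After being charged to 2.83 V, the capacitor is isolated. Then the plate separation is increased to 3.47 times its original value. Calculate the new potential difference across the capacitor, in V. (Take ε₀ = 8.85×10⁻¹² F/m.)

A = 6.41 × 5.55 cm² = 3.56×10⁻³ m².
Initially C₁ = ε₀A/d = 8.85×10⁻¹² × 3.56×10⁻³ / 1.52×10⁻³ = 2.07×10⁻¹¹ F.
V₁ = 2.83 V.
Isolated ⇒ Q is held fixed. C₂ = 0.288 C₁ and V = Q/C, so V₂/V₁ = C₁/C₂ = 3.47.
V₂ = 3.47 × 2.83 = 9.82 V.

9.82 V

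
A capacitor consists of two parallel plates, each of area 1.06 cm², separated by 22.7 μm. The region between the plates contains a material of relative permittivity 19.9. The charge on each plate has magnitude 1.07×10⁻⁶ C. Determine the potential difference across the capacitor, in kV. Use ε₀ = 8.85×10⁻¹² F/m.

V ≈ 1.30 kV

A = 1.06 cm² = 1.06×10⁻⁴ m².
C = κε₀A/d = 19.9 × 8.85×10⁻¹² × 1.06×10⁻⁴ / 2.27×10⁻⁵ = 8.22×10⁻¹⁰ F.
V = Q/C = 1.07×10⁻⁶ / 8.22×10⁻¹⁰ = 1.30×10³ V.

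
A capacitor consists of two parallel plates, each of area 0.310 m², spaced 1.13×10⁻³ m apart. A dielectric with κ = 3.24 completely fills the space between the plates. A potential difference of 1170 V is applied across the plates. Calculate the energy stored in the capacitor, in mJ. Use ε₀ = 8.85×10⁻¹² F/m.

C = κε₀A/d = 3.24 × 8.85×10⁻¹² × 0.310 / 1.13×10⁻³ = 7.87×10⁻⁹ F.
U = ½CV² = ½ × 7.87×10⁻⁹ × (1170)² = 5.38×10⁻³ J.

U ≈ 5.38 mJ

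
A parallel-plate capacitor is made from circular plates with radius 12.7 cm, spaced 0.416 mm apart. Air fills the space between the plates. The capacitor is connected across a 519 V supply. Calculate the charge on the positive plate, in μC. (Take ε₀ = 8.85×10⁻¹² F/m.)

0.559 μC

A = π(12.7 cm)² = 5.07×10⁻² m².
C = ε₀A/d = 8.85×10⁻¹² × 5.07×10⁻² / 4.16×10⁻⁴ = 1.08×10⁻⁹ F.
Q = CV = 1.08×10⁻⁹ × 519 = 5.59×10⁻⁷ C.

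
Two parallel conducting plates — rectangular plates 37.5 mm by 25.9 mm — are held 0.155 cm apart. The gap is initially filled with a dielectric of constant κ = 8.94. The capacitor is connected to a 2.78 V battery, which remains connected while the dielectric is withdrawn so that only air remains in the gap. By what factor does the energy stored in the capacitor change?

Battery connected ⇒ V is held fixed.
C₂ = 0.112 C₁ and U = ½CV², so U₂/U₁ = C₂/C₁ = 0.112.

U₂/U₁ ≈ 0.112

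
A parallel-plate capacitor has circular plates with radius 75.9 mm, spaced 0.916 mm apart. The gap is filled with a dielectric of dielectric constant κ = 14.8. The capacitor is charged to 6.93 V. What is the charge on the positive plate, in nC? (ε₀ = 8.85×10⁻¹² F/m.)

17.9 nC

A = π(75.9 mm)² = 1.81×10⁻² m².
C = κε₀A/d = 14.8 × 8.85×10⁻¹² × 1.81×10⁻² / 9.16×10⁻⁴ = 2.59×10⁻⁹ F.
Q = CV = 2.59×10⁻⁹ × 6.93 = 1.79×10⁻⁸ C.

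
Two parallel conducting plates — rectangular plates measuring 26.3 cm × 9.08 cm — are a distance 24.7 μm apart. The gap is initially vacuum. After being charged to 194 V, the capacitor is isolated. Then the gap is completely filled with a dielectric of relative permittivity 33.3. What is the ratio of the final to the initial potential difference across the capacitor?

0.0300

Isolated ⇒ Q is held fixed.
C₂ = 33.3 C₁ and V = Q/C, so V₂/V₁ = C₁/C₂ = 0.0300.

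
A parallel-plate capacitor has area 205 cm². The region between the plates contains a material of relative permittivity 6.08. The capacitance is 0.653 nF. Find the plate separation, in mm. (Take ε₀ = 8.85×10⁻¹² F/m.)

d ≈ 1.69 mm

A = 205 cm² = 2.05×10⁻² m².
d = κε₀A/C = 6.08 × 8.85×10⁻¹² × 2.05×10⁻² / 6.53×10⁻¹⁰ = 1.69×10⁻³ m.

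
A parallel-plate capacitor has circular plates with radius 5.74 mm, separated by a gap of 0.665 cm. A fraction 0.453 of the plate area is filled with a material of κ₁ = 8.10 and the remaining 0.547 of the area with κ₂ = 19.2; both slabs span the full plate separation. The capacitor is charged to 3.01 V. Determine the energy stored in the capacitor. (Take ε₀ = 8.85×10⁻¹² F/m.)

A = π(5.74 mm)² = 1.04×10⁻⁴ m².
Side-by-side slabs ⇒ two capacitors in parallel, each spanning the full gap.
C₁ = κ₁ε₀A₁/d = 8.10 × 8.85×10⁻¹² × 4.69×10⁻⁵ / 6.65×10⁻³ = 5.05×10⁻¹³ F.
C₂ = κ₂ε₀A₂/d = 19.2 × 8.85×10⁻¹² × 5.66×10⁻⁵ / 6.65×10⁻³ = 1.45×10⁻¹² F.
C = C₁ + C₂ = 1.95×10⁻¹² F.
U = ½CV² = ½ × 1.95×10⁻¹² × (3.01)² = 8.84×10⁻¹² J.

U ≈ 8.84 pJ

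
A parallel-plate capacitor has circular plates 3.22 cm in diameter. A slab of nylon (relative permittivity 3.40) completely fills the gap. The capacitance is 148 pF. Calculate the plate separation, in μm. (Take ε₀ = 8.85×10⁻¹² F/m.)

A = π(3.22/2 cm)² = 8.14×10⁻⁴ m².
d = κε₀A/C = 3.40 × 8.85×10⁻¹² × 8.14×10⁻⁴ / 1.48×10⁻¹⁰ = 1.66×10⁻⁴ m.

166 μm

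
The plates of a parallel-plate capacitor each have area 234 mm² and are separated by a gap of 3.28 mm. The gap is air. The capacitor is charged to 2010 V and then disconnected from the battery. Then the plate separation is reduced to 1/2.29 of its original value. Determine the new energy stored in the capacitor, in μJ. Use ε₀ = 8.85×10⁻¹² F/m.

A = 234 mm² = 2.34×10⁻⁴ m².
Initially C₁ = ε₀A/d = 8.85×10⁻¹² × 2.34×10⁻⁴ / 3.28×10⁻³ = 6.31×10⁻¹³ F.
U₁ = 1.28×10⁻⁶ J.
Isolated ⇒ Q is held fixed. C₂ = 2.29 C₁ and U = Q²/(2C), so U₂/U₁ = C₁/C₂ = 0.437.
U₂ = 0.437 × 1.28×10⁻⁶ = 5.57×10⁻⁷ J.

U ≈ 0.557 μJ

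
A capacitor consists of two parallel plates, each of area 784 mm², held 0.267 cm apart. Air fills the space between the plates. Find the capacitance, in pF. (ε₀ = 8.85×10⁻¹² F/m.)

C ≈ 2.60 pF

A = 784 mm² = 7.84×10⁻⁴ m².
C = ε₀A/d = 8.85×10⁻¹² × 7.84×10⁻⁴ / 2.67×10⁻³ = 2.60×10⁻¹² F.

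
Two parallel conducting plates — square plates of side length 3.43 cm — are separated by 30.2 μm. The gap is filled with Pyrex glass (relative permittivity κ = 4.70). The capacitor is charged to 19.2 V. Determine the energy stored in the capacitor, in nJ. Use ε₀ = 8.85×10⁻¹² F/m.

U ≈ 299 nJ

A = (3.43 cm)² = 1.18×10⁻³ m².
C = κε₀A/d = 4.70 × 8.85×10⁻¹² × 1.18×10⁻³ / 3.02×10⁻⁵ = 1.62×10⁻⁹ F.
U = ½CV² = ½ × 1.62×10⁻⁹ × (19.2)² = 2.99×10⁻⁷ J.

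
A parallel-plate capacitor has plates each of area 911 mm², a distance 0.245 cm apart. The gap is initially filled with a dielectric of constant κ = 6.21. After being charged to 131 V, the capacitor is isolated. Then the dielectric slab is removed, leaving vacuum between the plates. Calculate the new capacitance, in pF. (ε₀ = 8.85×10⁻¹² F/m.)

A = 911 mm² = 9.11×10⁻⁴ m².
Initially C₁ = κε₀A/d = 6.21 × 8.85×10⁻¹² × 9.11×10⁻⁴ / 2.45×10⁻³ = 2.04×10⁻¹¹ F.
C = κε₀A/d scales with κ, so C₂/C₁ = 1/κ = 1/6.21 = 0.161.
C₂ = 0.161 × 2.04×10⁻¹¹ = 3.29×10⁻¹² F.

C ≈ 3.29 pF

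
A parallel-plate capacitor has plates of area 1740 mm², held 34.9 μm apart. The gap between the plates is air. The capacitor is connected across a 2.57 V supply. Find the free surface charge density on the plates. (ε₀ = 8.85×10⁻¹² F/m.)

A = 1740 mm² = 1.74×10⁻³ m².
C = ε₀A/d = 8.85×10⁻¹² × 1.74×10⁻³ / 3.49×10⁻⁵ = 4.41×10⁻¹⁰ F.
σ = Q/A = CV/A = 4.41×10⁻¹⁰ × 2.57 / 1.74×10⁻³ = 6.52×10⁻⁷ C/m².

0.652 μC/m²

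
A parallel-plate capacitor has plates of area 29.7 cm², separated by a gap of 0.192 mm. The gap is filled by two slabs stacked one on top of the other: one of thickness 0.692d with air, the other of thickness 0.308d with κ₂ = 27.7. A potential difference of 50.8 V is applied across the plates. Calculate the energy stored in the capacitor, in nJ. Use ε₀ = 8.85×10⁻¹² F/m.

A = 29.7 cm² = 2.97×10⁻³ m².
Stacked slabs ⇒ two capacitors in series, each with the full plate area.
C₁ = κ₁ε₀A/d₁ = 1.00 × 8.85×10⁻¹² × 2.97×10⁻³ / 1.33×10⁻⁴ = 1.98×10⁻¹⁰ F.
C₂ = κ₂ε₀A/d₂ = 27.7 × 8.85×10⁻¹² × 2.97×10⁻³ / 5.91×10⁻⁵ = 1.23×10⁻⁸ F.
C = (1/C₁ + 1/C₂)⁻¹ = 1.95×10⁻¹⁰ F.
U = ½CV² = ½ × 1.95×10⁻¹⁰ × (50.8)² = 2.51×10⁻⁷ J.

U ≈ 251 nJ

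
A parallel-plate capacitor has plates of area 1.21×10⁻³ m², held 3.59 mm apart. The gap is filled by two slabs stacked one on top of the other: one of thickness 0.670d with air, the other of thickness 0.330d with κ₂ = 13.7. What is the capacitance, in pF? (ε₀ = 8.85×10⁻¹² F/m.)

Stacked slabs ⇒ two capacitors in series, each with the full plate area.
C₁ = κ₁ε₀A/d₁ = 1.00 × 8.85×10⁻¹² × 1.21×10⁻³ / 2.41×10⁻³ = 4.45×10⁻¹² F.
C₂ = κ₂ε₀A/d₂ = 13.7 × 8.85×10⁻¹² × 1.21×10⁻³ / 1.18×10⁻³ = 1.24×10⁻¹⁰ F.
C = (1/C₁ + 1/C₂)⁻¹ = 4.30×10⁻¹² F.

C ≈ 4.30 pF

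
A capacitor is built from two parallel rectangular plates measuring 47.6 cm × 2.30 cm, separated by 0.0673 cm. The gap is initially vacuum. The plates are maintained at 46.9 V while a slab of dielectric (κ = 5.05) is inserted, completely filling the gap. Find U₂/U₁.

Battery connected ⇒ V is held fixed.
C₂ = 5.05 C₁ and U = ½CV², so U₂/U₁ = C₂/C₁ = 5.05.

U₂/U₁ ≈ 5.05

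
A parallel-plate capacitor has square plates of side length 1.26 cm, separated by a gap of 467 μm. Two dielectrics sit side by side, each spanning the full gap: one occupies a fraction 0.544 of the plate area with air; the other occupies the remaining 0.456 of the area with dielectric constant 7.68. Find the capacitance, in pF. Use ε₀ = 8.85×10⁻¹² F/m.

A = (1.26 cm)² = 1.59×10⁻⁴ m².
Side-by-side slabs ⇒ two capacitors in parallel, each spanning the full gap.
C₁ = κ₁ε₀A₁/d = 1.00 × 8.85×10⁻¹² × 8.64×10⁻⁵ / 4.67×10⁻⁴ = 1.64×10⁻¹² F.
C₂ = κ₂ε₀A₂/d = 7.68 × 8.85×10⁻¹² × 7.24×10⁻⁵ / 4.67×10⁻⁴ = 1.05×10⁻¹¹ F.
C = C₁ + C₂ = 1.22×10⁻¹¹ F.

C ≈ 12.2 pF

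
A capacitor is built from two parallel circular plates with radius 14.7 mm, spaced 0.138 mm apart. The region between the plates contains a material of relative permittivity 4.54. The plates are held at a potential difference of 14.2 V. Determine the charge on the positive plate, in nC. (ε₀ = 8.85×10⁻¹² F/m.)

A = π(14.7 mm)² = 6.79×10⁻⁴ m².
C = κε₀A/d = 4.54 × 8.85×10⁻¹² × 6.79×10⁻⁴ / 1.38×10⁻⁴ = 1.98×10⁻¹⁰ F.
Q = CV = 1.98×10⁻¹⁰ × 14.2 = 2.81×10⁻⁹ C.

2.81 nC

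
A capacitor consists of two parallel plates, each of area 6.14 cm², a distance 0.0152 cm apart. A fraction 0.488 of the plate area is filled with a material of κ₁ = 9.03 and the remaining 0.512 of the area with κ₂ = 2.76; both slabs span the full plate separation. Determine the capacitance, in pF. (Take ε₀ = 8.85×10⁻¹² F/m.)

208 pF

A = 6.14 cm² = 6.14×10⁻⁴ m².
Side-by-side slabs ⇒ two capacitors in parallel, each spanning the full gap.
C₁ = κ₁ε₀A₁/d = 9.03 × 8.85×10⁻¹² × 3.00×10⁻⁴ / 1.52×10⁻⁴ = 1.58×10⁻¹⁰ F.
C₂ = κ₂ε₀A₂/d = 2.76 × 8.85×10⁻¹² × 3.14×10⁻⁴ / 1.52×10⁻⁴ = 5.05×10⁻¹¹ F.
C = C₁ + C₂ = 2.08×10⁻¹⁰ F.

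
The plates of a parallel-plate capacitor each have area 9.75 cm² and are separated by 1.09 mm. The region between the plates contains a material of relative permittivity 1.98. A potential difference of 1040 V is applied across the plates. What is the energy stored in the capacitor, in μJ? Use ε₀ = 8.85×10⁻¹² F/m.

8.48 μJ

A = 9.75 cm² = 9.75×10⁻⁴ m².
C = κε₀A/d = 1.98 × 8.85×10⁻¹² × 9.75×10⁻⁴ / 1.09×10⁻³ = 1.57×10⁻¹¹ F.
U = ½CV² = ½ × 1.57×10⁻¹¹ × (1040)² = 8.48×10⁻⁶ J.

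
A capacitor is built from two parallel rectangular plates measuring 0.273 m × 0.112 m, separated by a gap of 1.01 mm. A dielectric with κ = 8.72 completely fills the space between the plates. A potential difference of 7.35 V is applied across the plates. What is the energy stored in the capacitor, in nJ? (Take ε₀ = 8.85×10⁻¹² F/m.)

A = 0.273 × 0.112 m² = 3.06×10⁻² m².
C = κε₀A/d = 8.72 × 8.85×10⁻¹² × 3.06×10⁻² / 1.01×10⁻³ = 2.34×10⁻⁹ F.
U = ½CV² = ½ × 2.34×10⁻⁹ × (7.35)² = 6.31×10⁻⁸ J.

63.1 nJ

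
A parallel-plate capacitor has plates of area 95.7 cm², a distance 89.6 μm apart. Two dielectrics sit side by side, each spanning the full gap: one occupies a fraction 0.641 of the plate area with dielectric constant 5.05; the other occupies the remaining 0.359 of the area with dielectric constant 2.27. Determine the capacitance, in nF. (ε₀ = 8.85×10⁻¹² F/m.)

C ≈ 3.83 nF

A = 95.7 cm² = 9.57×10⁻³ m².
Side-by-side slabs ⇒ two capacitors in parallel, each spanning the full gap.
C₁ = κ₁ε₀A₁/d = 5.05 × 8.85×10⁻¹² × 6.13×10⁻³ / 8.96×10⁻⁵ = 3.06×10⁻⁹ F.
C₂ = κ₂ε₀A₂/d = 2.27 × 8.85×10⁻¹² × 3.44×10⁻³ / 8.96×10⁻⁵ = 7.70×10⁻¹⁰ F.
C = C₁ + C₂ = 3.83×10⁻⁹ F.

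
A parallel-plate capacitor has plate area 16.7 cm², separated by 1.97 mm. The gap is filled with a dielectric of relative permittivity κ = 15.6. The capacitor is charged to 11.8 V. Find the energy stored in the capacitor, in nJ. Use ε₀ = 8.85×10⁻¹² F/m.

U ≈ 8.15 nJ

A = 16.7 cm² = 1.67×10⁻³ m².
C = κε₀A/d = 15.6 × 8.85×10⁻¹² × 1.67×10⁻³ / 1.97×10⁻³ = 1.17×10⁻¹⁰ F.
U = ½CV² = ½ × 1.17×10⁻¹⁰ × (11.8)² = 8.15×10⁻⁹ J.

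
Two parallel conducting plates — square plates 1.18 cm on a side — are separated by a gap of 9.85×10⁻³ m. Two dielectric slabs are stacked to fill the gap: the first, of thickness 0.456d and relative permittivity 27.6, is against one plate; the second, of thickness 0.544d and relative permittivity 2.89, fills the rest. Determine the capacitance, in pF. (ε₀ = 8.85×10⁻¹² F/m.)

A = (1.18 cm)² = 1.39×10⁻⁴ m².
Stacked slabs ⇒ two capacitors in series, each with the full plate area.
C₁ = κ₁ε₀A/d₁ = 27.6 × 8.85×10⁻¹² × 1.39×10⁻⁴ / 4.49×10⁻³ = 7.57×10⁻¹² F.
C₂ = κ₂ε₀A/d₂ = 2.89 × 8.85×10⁻¹² × 1.39×10⁻⁴ / 5.36×10⁻³ = 6.65×10⁻¹³ F.
C = (1/C₁ + 1/C₂)⁻¹ = 6.11×10⁻¹³ F.

0.611 pF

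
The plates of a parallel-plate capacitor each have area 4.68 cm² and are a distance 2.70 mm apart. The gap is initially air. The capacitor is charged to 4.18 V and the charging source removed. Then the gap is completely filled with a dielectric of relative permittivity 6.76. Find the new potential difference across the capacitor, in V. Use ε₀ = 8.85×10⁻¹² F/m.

A = 4.68 cm² = 4.68×10⁻⁴ m².
Initially C₁ = ε₀A/d = 8.85×10⁻¹² × 4.68×10⁻⁴ / 2.70×10⁻³ = 1.53×10⁻¹² F.
V₁ = 4.18 V.
Isolated ⇒ Q is held fixed. C₂ = 6.76 C₁ and V = Q/C, so V₂/V₁ = C₁/C₂ = 0.148.
V₂ = 0.148 × 4.18 = 0.618 V.

V ≈ 0.618 V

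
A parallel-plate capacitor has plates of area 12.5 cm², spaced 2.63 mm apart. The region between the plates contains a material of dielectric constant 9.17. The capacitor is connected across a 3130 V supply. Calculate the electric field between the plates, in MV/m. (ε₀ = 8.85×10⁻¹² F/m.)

1.19 MV/m

E = V/d = 3130 / 2.63×10⁻³ = 1.19×10⁶ V/m.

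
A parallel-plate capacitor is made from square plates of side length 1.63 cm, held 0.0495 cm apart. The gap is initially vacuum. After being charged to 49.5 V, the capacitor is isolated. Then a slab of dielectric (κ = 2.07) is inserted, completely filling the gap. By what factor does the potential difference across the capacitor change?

0.483

Isolated ⇒ Q is held fixed.
C₂ = 2.07 C₁ and V = Q/C, so V₂/V₁ = C₁/C₂ = 0.483.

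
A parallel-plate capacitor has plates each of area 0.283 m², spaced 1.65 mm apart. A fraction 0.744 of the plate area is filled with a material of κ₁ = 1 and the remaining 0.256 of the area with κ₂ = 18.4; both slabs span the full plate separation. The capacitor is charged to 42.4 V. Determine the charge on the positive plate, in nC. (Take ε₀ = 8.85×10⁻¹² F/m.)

351 nC

Side-by-side slabs ⇒ two capacitors in parallel, each spanning the full gap.
C₁ = κ₁ε₀A₁/d = 1.00 × 8.85×10⁻¹² × 0.211 / 1.65×10⁻³ = 1.13×10⁻⁹ F.
C₂ = κ₂ε₀A₂/d = 18.4 × 8.85×10⁻¹² × 7.24×10⁻² / 1.65×10⁻³ = 7.15×10⁻⁹ F.
C = C₁ + C₂ = 8.28×10⁻⁹ F.
Q = CV = 8.28×10⁻⁹ × 42.4 = 3.51×10⁻⁷ C.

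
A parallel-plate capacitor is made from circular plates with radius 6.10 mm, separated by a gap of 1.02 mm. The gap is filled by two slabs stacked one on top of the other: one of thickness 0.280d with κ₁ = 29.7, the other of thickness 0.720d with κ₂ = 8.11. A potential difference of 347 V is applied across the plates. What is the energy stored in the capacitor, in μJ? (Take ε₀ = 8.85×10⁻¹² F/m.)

A = π(6.10 mm)² = 1.17×10⁻⁴ m².
Stacked slabs ⇒ two capacitors in series, each with the full plate area.
C₁ = κ₁ε₀A/d₁ = 29.7 × 8.85×10⁻¹² × 1.17×10⁻⁴ / 2.86×10⁻⁴ = 1.08×10⁻¹⁰ F.
C₂ = κ₂ε₀A/d₂ = 8.11 × 8.85×10⁻¹² × 1.17×10⁻⁴ / 7.34×10⁻⁴ = 1.14×10⁻¹¹ F.
C = (1/C₁ + 1/C₂)⁻¹ = 1.03×10⁻¹¹ F.
U = ½CV² = ½ × 1.03×10⁻¹¹ × (347)² = 6.22×10⁻⁷ J.

0.622 μJ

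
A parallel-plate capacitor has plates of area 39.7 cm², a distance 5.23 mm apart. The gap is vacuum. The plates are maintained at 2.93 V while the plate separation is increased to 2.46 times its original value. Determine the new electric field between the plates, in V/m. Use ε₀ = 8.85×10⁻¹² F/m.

A = 39.7 cm² = 3.97×10⁻³ m².
Initially C₁ = ε₀A/d = 8.85×10⁻¹² × 3.97×10⁻³ / 5.23×10⁻³ = 6.72×10⁻¹² F.
E₁ = 5.60×10² V/m.
Battery connected ⇒ V is held fixed. E = V/d, so E₂/E₁ = d₁/d₂ = 0.407.
E₂ = 0.407 × 5.60×10² = 2.28×10² V/m.

E ≈ 228 V/m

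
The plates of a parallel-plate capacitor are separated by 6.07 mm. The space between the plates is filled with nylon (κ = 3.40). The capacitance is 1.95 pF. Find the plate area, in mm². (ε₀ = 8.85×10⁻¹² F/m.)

A = Cd/(κε₀) = 1.95×10⁻¹² × 6.07×10⁻³ / (3.40 × 8.85×10⁻¹²) = 3.93×10⁻⁴ m².

A ≈ 393 mm²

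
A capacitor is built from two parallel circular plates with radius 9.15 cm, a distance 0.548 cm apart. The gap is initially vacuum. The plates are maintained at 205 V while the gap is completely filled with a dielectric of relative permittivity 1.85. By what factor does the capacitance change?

C₂/C₁ ≈ 1.85

C = κε₀A/d scales with κ, so C₂/C₁ = κ = 1.85.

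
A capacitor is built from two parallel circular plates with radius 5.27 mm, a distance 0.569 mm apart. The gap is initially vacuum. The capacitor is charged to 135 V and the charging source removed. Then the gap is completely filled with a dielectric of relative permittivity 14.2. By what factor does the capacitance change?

C = κε₀A/d scales with κ, so C₂/C₁ = κ = 14.2.

14.2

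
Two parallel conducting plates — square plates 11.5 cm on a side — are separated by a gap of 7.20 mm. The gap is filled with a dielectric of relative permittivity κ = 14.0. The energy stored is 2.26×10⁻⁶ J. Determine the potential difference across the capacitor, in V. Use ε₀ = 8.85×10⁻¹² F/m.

V ≈ 141 V

A = (11.5 cm)² = 1.32×10⁻² m².
C = κε₀A/d = 14.0 × 8.85×10⁻¹² × 1.32×10⁻² / 7.20×10⁻³ = 2.28×10⁻¹⁰ F.
V = √(2U/C) = √(2 × 2.26×10⁻⁶ / 2.28×10⁻¹⁰) = 1.41×10² V.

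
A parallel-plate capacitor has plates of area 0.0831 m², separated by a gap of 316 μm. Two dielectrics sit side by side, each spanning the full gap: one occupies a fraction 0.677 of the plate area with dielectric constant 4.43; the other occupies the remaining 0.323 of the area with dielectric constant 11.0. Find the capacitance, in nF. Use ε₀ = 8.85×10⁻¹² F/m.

C ≈ 15.2 nF

Side-by-side slabs ⇒ two capacitors in parallel, each spanning the full gap.
C₁ = κ₁ε₀A₁/d = 4.43 × 8.85×10⁻¹² × 5.63×10⁻² / 3.16×10⁻⁴ = 6.98×10⁻⁹ F.
C₂ = κ₂ε₀A₂/d = 11.0 × 8.85×10⁻¹² × 2.68×10⁻² / 3.16×10⁻⁴ = 8.27×10⁻⁹ F.
C = C₁ + C₂ = 1.52×10⁻⁸ F.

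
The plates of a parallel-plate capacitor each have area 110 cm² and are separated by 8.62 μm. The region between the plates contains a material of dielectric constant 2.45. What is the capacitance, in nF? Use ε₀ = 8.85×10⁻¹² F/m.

C ≈ 27.7 nF

A = 110 cm² = 1.10×10⁻² m².
C = κε₀A/d = 2.45 × 8.85×10⁻¹² × 1.10×10⁻² / 8.62×10⁻⁶ = 2.77×10⁻⁸ F.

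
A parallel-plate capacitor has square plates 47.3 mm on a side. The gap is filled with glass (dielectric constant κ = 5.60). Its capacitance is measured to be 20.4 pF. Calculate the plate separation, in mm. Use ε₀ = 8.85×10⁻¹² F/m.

5.44 mm

A = (47.3 mm)² = 2.24×10⁻³ m².
d = κε₀A/C = 5.60 × 8.85×10⁻¹² × 2.24×10⁻³ / 2.04×10⁻¹¹ = 5.44×10⁻³ m.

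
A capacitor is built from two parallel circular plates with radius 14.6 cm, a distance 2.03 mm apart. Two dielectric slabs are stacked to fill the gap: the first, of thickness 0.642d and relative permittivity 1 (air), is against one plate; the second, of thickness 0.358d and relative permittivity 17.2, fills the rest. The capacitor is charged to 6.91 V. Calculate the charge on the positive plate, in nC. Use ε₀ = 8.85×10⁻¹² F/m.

3.04 nC

A = π(14.6 cm)² = 6.70×10⁻² m².
Stacked slabs ⇒ two capacitors in series, each with the full plate area.
C₁ = κ₁ε₀A/d₁ = 1.00 × 8.85×10⁻¹² × 6.70×10⁻² / 1.30×10⁻³ = 4.55×10⁻¹⁰ F.
C₂ = κ₂ε₀A/d₂ = 17.2 × 8.85×10⁻¹² × 6.70×10⁻² / 7.27×10⁻⁴ = 1.40×10⁻⁸ F.
C = (1/C₁ + 1/C₂)⁻¹ = 4.40×10⁻¹⁰ F.
Q = CV = 4.40×10⁻¹⁰ × 6.91 = 3.04×10⁻⁹ C.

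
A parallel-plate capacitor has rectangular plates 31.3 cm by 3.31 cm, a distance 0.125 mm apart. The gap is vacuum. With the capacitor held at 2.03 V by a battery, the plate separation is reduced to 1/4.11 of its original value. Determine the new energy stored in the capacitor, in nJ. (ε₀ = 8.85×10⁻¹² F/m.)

A = 31.3 × 3.31 cm² = 1.04×10⁻² m².
Initially C₁ = ε₀A/d = 8.85×10⁻¹² × 1.04×10⁻² / 1.25×10⁻⁴ = 7.34×10⁻¹⁰ F.
U₁ = 1.51×10⁻⁹ J.
Battery connected ⇒ V is held fixed. C₂ = 4.11 C₁ and U = ½CV², so U₂/U₁ = C₂/C₁ = 4.11.
U₂ = 4.11 × 1.51×10⁻⁹ = 6.21×10⁻⁹ J.

6.21 nJ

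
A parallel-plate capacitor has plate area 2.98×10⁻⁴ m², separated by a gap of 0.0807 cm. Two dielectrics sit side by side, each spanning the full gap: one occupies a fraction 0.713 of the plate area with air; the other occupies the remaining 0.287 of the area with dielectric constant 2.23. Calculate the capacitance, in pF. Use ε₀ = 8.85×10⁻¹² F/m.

Side-by-side slabs ⇒ two capacitors in parallel, each spanning the full gap.
C₁ = κ₁ε₀A₁/d = 1.00 × 8.85×10⁻¹² × 2.12×10⁻⁴ / 8.07×10⁻⁴ = 2.33×10⁻¹² F.
C₂ = κ₂ε₀A₂/d = 2.23 × 8.85×10⁻¹² × 8.55×10⁻⁵ / 8.07×10⁻⁴ = 2.09×10⁻¹² F.
C = C₁ + C₂ = 4.42×10⁻¹² F.

4.42 pF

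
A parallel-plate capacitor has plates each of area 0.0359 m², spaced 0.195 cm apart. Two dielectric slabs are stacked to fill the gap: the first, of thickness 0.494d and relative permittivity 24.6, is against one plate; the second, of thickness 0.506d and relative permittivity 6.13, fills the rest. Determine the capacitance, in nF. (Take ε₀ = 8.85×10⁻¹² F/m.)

1.59 nF

Stacked slabs ⇒ two capacitors in series, each with the full plate area.
C₁ = κ₁ε₀A/d₁ = 24.6 × 8.85×10⁻¹² × 3.59×10⁻² / 9.63×10⁻⁴ = 8.11×10⁻⁹ F.
C₂ = κ₂ε₀A/d₂ = 6.13 × 8.85×10⁻¹² × 3.59×10⁻² / 9.87×10⁻⁴ = 1.97×10⁻⁹ F.
C = (1/C₁ + 1/C₂)⁻¹ = 1.59×10⁻⁹ F.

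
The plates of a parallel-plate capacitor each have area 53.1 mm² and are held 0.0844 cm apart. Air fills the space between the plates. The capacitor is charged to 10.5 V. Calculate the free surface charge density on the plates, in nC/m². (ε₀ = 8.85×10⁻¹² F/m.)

σ ≈ 110 nC/m²

A = 53.1 mm² = 5.31×10⁻⁵ m².
C = ε₀A/d = 8.85×10⁻¹² × 5.31×10⁻⁵ / 8.44×10⁻⁴ = 5.57×10⁻¹³ F.
σ = Q/A = CV/A = 5.57×10⁻¹³ × 10.5 / 5.31×10⁻⁵ = 1.10×10⁻⁷ C/m².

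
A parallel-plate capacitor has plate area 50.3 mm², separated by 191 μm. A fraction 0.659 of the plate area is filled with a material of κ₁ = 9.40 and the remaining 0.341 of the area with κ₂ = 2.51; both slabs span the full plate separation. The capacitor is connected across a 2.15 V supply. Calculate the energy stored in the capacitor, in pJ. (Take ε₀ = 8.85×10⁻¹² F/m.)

A = 50.3 mm² = 5.03×10⁻⁵ m².
Side-by-side slabs ⇒ two capacitors in parallel, each spanning the full gap.
C₁ = κ₁ε₀A₁/d = 9.40 × 8.85×10⁻¹² × 3.31×10⁻⁵ / 1.91×10⁻⁴ = 1.44×10⁻¹¹ F.
C₂ = κ₂ε₀A₂/d = 2.51 × 8.85×10⁻¹² × 1.72×10⁻⁵ / 1.91×10⁻⁴ = 1.99×10⁻¹² F.
C = C₁ + C₂ = 1.64×10⁻¹¹ F.
U = ½CV² = ½ × 1.64×10⁻¹¹ × (2.15)² = 3.80×10⁻¹¹ J.

U ≈ 38.0 pJ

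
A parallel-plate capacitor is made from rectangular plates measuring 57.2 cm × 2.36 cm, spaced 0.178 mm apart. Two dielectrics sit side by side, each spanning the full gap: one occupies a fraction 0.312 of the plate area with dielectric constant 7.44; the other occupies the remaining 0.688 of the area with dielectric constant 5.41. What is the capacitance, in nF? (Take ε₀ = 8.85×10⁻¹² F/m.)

C ≈ 4.06 nF

A = 57.2 × 2.36 cm² = 1.35×10⁻² m².
Side-by-side slabs ⇒ two capacitors in parallel, each spanning the full gap.
C₁ = κ₁ε₀A₁/d = 7.44 × 8.85×10⁻¹² × 4.21×10⁻³ / 1.78×10⁻⁴ = 1.56×10⁻⁹ F.
C₂ = κ₂ε₀A₂/d = 5.41 × 8.85×10⁻¹² × 9.29×10⁻³ / 1.78×10⁻⁴ = 2.50×10⁻⁹ F.
C = C₁ + C₂ = 4.06×10⁻⁹ F.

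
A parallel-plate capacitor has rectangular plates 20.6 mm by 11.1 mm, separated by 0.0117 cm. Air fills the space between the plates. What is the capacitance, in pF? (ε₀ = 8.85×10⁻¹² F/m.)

C ≈ 17.3 pF

A = 20.6 × 11.1 mm² = 2.29×10⁻⁴ m².
C = ε₀A/d = 8.85×10⁻¹² × 2.29×10⁻⁴ / 1.17×10⁻⁴ = 1.73×10⁻¹¹ F.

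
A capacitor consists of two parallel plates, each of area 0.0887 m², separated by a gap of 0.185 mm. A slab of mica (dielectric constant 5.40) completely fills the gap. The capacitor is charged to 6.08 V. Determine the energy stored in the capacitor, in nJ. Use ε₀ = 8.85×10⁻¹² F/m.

C = κε₀A/d = 5.40 × 8.85×10⁻¹² × 8.87×10⁻² / 1.85×10⁻⁴ = 2.29×10⁻⁸ F.
U = ½CV² = ½ × 2.29×10⁻⁸ × (6.08)² = 4.24×10⁻⁷ J.

U ≈ 424 nJ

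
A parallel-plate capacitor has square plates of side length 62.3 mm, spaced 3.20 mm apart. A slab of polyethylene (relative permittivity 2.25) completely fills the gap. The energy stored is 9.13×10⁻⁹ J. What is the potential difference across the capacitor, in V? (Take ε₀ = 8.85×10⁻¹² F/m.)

V ≈ 27.5 V

A = (62.3 mm)² = 3.88×10⁻³ m².
C = κε₀A/d = 2.25 × 8.85×10⁻¹² × 3.88×10⁻³ / 3.20×10⁻³ = 2.42×10⁻¹¹ F.
V = √(2U/C) = √(2 × 9.13×10⁻⁹ / 2.42×10⁻¹¹) = 27.5 V.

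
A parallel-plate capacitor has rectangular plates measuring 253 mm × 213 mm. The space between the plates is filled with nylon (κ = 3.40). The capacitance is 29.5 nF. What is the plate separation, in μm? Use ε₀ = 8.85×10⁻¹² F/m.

55.0 μm

A = 253 × 213 mm² = 5.39×10⁻² m².
d = κε₀A/C = 3.40 × 8.85×10⁻¹² × 5.39×10⁻² / 2.95×10⁻⁸ = 5.50×10⁻⁵ m.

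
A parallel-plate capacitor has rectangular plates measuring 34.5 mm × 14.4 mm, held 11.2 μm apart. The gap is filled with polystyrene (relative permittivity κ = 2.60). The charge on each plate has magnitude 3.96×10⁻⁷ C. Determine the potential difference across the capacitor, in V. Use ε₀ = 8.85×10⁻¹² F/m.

A = 34.5 × 14.4 mm² = 4.97×10⁻⁴ m².
C = κε₀A/d = 2.60 × 8.85×10⁻¹² × 4.97×10⁻⁴ / 1.12×10⁻⁵ = 1.02×10⁻⁹ F.
V = Q/C = 3.96×10⁻⁷ / 1.02×10⁻⁹ = 3.88×10² V.

V ≈ 388 V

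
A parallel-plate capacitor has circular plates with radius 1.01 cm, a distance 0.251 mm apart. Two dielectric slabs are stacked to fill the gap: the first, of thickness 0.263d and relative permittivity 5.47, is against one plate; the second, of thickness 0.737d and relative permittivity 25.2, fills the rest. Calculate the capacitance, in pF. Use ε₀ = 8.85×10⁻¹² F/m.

C ≈ 146 pF

A = π(1.01 cm)² = 3.20×10⁻⁴ m².
Stacked slabs ⇒ two capacitors in series, each with the full plate area.
C₁ = κ₁ε₀A/d₁ = 5.47 × 8.85×10⁻¹² × 3.20×10⁻⁴ / 6.60×10⁻⁵ = 2.35×10⁻¹⁰ F.
C₂ = κ₂ε₀A/d₂ = 25.2 × 8.85×10⁻¹² × 3.20×10⁻⁴ / 1.85×10⁻⁴ = 3.86×10⁻¹⁰ F.
C = (1/C₁ + 1/C₂)⁻¹ = 1.46×10⁻¹⁰ F.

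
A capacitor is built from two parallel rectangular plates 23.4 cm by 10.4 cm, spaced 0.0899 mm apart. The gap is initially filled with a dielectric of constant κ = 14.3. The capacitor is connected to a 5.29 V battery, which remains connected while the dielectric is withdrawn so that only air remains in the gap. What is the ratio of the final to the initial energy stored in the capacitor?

U₂/U₁ ≈ 0.0699

Battery connected ⇒ V is held fixed.
C₂ = 0.0699 C₁ and U = ½CV², so U₂/U₁ = C₂/C₁ = 0.0699.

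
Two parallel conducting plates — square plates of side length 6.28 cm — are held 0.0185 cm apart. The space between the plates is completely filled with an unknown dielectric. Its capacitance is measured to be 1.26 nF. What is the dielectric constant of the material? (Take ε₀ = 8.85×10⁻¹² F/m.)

κ ≈ 6.68

A = (6.28 cm)² = 3.94×10⁻³ m².
κ = Cd/(ε₀A) = 1.26×10⁻⁹ × 1.85×10⁻⁴ / (8.85×10⁻¹² × 3.94×10⁻³) = 6.68.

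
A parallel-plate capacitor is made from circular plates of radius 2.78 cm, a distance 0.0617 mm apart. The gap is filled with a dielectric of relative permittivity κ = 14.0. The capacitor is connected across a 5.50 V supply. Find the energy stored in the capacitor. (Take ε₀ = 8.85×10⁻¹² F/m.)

73.7 nJ

A = π(2.78 cm)² = 2.43×10⁻³ m².
C = κε₀A/d = 14.0 × 8.85×10⁻¹² × 2.43×10⁻³ / 6.17×10⁻⁵ = 4.88×10⁻⁹ F.
U = ½CV² = ½ × 4.88×10⁻⁹ × (5.50)² = 7.37×10⁻⁸ J.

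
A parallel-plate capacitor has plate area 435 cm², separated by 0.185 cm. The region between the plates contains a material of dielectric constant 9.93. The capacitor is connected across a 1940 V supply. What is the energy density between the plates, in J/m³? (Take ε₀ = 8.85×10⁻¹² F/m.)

48.3 J/m³

E = V/d = 1940 / 1.85×10⁻³ = 1.05×10⁶ V/m.
u = ½κε₀E² = ½ × 9.93 × 8.85×10⁻¹² × (1.05×10⁶)² = 48.3 J/m³.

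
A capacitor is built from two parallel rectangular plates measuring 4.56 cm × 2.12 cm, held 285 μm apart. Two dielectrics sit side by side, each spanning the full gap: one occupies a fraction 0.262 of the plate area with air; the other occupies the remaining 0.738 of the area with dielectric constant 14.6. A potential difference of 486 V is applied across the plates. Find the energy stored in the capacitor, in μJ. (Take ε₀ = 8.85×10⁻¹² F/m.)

A = 4.56 × 2.12 cm² = 9.67×10⁻⁴ m².
Side-by-side slabs ⇒ two capacitors in parallel, each spanning the full gap.
C₁ = κ₁ε₀A₁/d = 1.00 × 8.85×10⁻¹² × 2.53×10⁻⁴ / 2.85×10⁻⁴ = 7.87×10⁻¹² F.
C₂ = κ₂ε₀A₂/d = 14.6 × 8.85×10⁻¹² × 7.13×10⁻⁴ / 2.85×10⁻⁴ = 3.23×10⁻¹⁰ F.
C = C₁ + C₂ = 3.31×10⁻¹⁰ F.
U = ½CV² = ½ × 3.31×10⁻¹⁰ × (486)² = 3.91×10⁻⁵ J.

U ≈ 39.1 μJ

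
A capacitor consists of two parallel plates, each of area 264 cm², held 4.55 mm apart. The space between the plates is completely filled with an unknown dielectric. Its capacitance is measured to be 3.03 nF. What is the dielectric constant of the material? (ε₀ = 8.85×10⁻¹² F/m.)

κ ≈ 59.0

A = 264 cm² = 2.64×10⁻² m².
κ = Cd/(ε₀A) = 3.03×10⁻⁹ × 4.55×10⁻³ / (8.85×10⁻¹² × 2.64×10⁻²) = 59.0.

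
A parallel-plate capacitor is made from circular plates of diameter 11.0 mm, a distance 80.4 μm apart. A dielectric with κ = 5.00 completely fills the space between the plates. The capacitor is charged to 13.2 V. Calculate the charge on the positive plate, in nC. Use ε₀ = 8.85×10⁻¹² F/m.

A = π(11.0/2 mm)² = 9.50×10⁻⁵ m².
C = κε₀A/d = 5.00 × 8.85×10⁻¹² × 9.50×10⁻⁵ / 8.04×10⁻⁵ = 5.23×10⁻¹¹ F.
Q = CV = 5.23×10⁻¹¹ × 13.2 = 6.90×10⁻¹⁰ C.

Q ≈ 0.690 nC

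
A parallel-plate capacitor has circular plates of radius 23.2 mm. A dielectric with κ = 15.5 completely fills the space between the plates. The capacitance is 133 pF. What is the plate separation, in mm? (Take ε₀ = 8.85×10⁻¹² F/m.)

d ≈ 1.74 mm

A = π(23.2 mm)² = 1.69×10⁻³ m².
d = κε₀A/C = 15.5 × 8.85×10⁻¹² × 1.69×10⁻³ / 1.33×10⁻¹⁰ = 1.74×10⁻³ m.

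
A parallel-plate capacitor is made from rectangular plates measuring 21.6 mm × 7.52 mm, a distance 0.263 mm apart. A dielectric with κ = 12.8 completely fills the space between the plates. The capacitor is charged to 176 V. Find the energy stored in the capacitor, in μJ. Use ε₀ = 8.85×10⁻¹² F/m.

A = 21.6 × 7.52 mm² = 1.62×10⁻⁴ m².
C = κε₀A/d = 12.8 × 8.85×10⁻¹² × 1.62×10⁻⁴ / 2.63×10⁻⁴ = 7.00×10⁻¹¹ F.
U = ½CV² = ½ × 7.00×10⁻¹¹ × (176)² = 1.08×10⁻⁶ J.

U ≈ 1.08 μJ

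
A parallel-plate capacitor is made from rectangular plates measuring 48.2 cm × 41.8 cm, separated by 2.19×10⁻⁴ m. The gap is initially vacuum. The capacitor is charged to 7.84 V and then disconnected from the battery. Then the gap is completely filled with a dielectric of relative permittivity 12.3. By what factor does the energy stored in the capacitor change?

Isolated ⇒ Q is held fixed.
C₂ = 12.3 C₁ and U = Q²/(2C), so U₂/U₁ = C₁/C₂ = 0.0813.

0.0813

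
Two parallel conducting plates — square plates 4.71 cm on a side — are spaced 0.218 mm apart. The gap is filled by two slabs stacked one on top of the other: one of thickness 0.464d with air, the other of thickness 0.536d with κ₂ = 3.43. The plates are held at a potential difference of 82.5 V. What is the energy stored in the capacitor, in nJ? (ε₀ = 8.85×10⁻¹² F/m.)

U ≈ 494 nJ

A = (4.71 cm)² = 2.22×10⁻³ m².
Stacked slabs ⇒ two capacitors in series, each with the full plate area.
C₁ = κ₁ε₀A/d₁ = 1.00 × 8.85×10⁻¹² × 2.22×10⁻³ / 1.01×10⁻⁴ = 1.94×10⁻¹⁰ F.
C₂ = κ₂ε₀A/d₂ = 3.43 × 8.85×10⁻¹² × 2.22×10⁻³ / 1.17×10⁻⁴ = 5.76×10⁻¹⁰ F.
C = (1/C₁ + 1/C₂)⁻¹ = 1.45×10⁻¹⁰ F.
U = ½CV² = ½ × 1.45×10⁻¹⁰ × (82.5)² = 4.94×10⁻⁷ J.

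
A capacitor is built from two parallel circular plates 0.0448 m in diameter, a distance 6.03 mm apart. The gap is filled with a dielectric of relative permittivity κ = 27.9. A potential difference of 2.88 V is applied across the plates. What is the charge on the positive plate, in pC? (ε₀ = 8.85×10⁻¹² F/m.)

A = π(0.0448/2 m)² = 1.58×10⁻³ m².
C = κε₀A/d = 27.9 × 8.85×10⁻¹² × 1.58×10⁻³ / 6.03×10⁻³ = 6.45×10⁻¹¹ F.
Q = CV = 6.45×10⁻¹¹ × 2.88 = 1.86×10⁻¹⁰ C.

Q ≈ 186 pC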